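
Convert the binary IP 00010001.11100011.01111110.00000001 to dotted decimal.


00010001 = 17
11100011 = 227
01111110 = 126
00000001 = 1
IP: 17.227.126.1


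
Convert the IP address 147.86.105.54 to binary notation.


147 = 10010011
86 = 01010110
105 = 01101001
54 = 00110110
Binary: 10010011.01010110.01101001.00110110


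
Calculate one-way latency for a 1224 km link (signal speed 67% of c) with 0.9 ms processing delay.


Speed = 0.67 * 3e5 km/s = 201000 km/s
Propagation delay = 1224 / 201000 = 0.0061 s = 6.0896 ms
Processing delay = 0.9 ms
Total one-way latency = 6.9896 ms


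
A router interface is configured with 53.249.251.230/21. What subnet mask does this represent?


/21 means 21 network bits, 11 host bits
Binary: 11111111111111111111100000000000
Mask: 255.255.248.0


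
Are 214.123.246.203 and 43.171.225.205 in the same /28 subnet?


Mask: 255.255.255.240
214.123.246.203 AND mask = 214.123.246.192
43.171.225.205 AND mask = 43.171.225.192
No, different subnets (214.123.246.192 vs 43.171.225.192)


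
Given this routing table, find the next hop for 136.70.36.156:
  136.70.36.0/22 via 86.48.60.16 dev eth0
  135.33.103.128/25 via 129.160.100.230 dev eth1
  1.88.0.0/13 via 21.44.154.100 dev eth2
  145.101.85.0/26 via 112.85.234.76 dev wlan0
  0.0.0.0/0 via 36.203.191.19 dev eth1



Longest prefix match for 136.70.36.156:
  /22 136.70.36.0: MATCH
  /25 135.33.103.128: no
  /13 1.88.0.0: no
  /26 145.101.85.0: no
  /0 0.0.0.0: MATCH
Selected: next-hop 86.48.60.16 via eth0 (matched /22)


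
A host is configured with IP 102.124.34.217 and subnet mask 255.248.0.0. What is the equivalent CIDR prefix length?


Binary: 11111111.11111000.00000000.00000000
Count leading 1s
Prefix: /13


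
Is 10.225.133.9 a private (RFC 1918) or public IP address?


RFC 1918 private ranges:
  10.0.0.0/8 (10.0.0.0 - 10.255.255.255)
  172.16.0.0/12 (172.16.0.0 - 172.31.255.255)
  192.168.0.0/16 (192.168.0.0 - 192.168.255.255)
Private (in 10.0.0.0/8)


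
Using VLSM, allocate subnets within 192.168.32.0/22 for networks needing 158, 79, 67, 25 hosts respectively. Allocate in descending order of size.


158 hosts -> /24 (254 usable): 192.168.32.0/24
79 hosts -> /25 (126 usable): 192.168.33.0/25
67 hosts -> /25 (126 usable): 192.168.33.128/25
25 hosts -> /27 (30 usable): 192.168.34.0/27
Allocation: 192.168.32.0/24 (158 hosts, 254 usable); 192.168.33.0/25 (79 hosts, 126 usable); 192.168.33.128/25 (67 hosts, 126 usable); 192.168.34.0/27 (25 hosts, 30 usable)


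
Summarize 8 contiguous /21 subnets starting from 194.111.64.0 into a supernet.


Original prefix: /21
Number of subnets: 8 = 2^3
New prefix = 21 - 3 = 18
Supernet: 194.111.64.0/18


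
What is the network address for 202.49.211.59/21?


IP:   11001010.00110001.11010011.00111011
Mask: 11111111.11111111.11111000.00000000
AND operation:
Net:  11001010.00110001.11010000.00000000
Network: 202.49.208.0/21


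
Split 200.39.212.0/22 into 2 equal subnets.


New prefix = 22 + 1 = 23
Each subnet has 512 addresses
  200.39.212.0/23
  200.39.214.0/23
Subnets: 200.39.212.0/23, 200.39.214.0/23


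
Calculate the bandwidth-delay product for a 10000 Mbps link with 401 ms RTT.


BDP = bandwidth * RTT
= 10000 Mbps * 401 ms
= 10000 * 1e6 * 401 / 1000 bits
= 4010000000 bits
= 501250000 bytes
= 489501.9531 KB
BDP = 4010000000 bits (501250000 bytes)


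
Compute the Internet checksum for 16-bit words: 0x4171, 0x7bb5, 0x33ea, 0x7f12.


Sum all words (with carry folding):
+ 0x4171 = 0x4171
+ 0x7bb5 = 0xbd26
+ 0x33ea = 0xf110
+ 0x7f12 = 0x7023
One's complement: ~0x7023
Checksum = 0x8fdc


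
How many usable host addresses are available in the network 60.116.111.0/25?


Host bits = 32 - 25 = 7
Total addresses = 2^7 = 128
Usable = total - 2 (network and broadcast)
Usable hosts: 126


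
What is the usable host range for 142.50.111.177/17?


Network: 142.50.0.0
Broadcast: 142.50.127.255
First usable = network + 1
Last usable = broadcast - 1
Range: 142.50.0.1 to 142.50.127.254


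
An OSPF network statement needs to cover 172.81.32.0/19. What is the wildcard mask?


Subnet mask: 255.255.224.0
Wildcard = 255.255.255.255 - subnet mask
255 - 255 = 0
255 - 255 = 0
255 - 224 = 31
255 - 0 = 255
Wildcard: 0.0.31.255


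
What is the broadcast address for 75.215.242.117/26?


Network: 75.215.242.64/26
Host bits = 6
Set all host bits to 1:
Broadcast: 75.215.242.127


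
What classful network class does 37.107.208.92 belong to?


First octet: 37
Binary: 00100101
0xxxxxxx -> Class A (1-126)
Class A, default mask 255.0.0.0 (/8)


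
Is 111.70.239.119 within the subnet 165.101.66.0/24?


Subnet network: 165.101.66.0
Test IP AND mask: 111.70.239.0
No, 111.70.239.119 is not in 165.101.66.0/24


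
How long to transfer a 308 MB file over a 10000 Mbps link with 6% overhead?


Effective throughput = 10000 * (1 - 6/100) = 9400 Mbps
File size in Mb = 308 * 8 = 2464 Mb
Time = 2464 / 9400
Time = 0.2621 seconds


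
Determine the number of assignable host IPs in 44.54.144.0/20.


Host bits = 32 - 20 = 12
Total addresses = 2^12 = 4096
Usable = total - 2 (network and broadcast)
Usable hosts: 4094


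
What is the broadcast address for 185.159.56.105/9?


Network: 185.128.0.0/9
Host bits = 23
Set all host bits to 1:
Broadcast: 185.255.255.255


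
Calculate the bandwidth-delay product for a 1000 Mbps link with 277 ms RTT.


BDP = bandwidth * RTT
= 1000 Mbps * 277 ms
= 1000 * 1e6 * 277 / 1000 bits
= 277000000 bits
= 34625000 bytes
= 33813.4766 KB
BDP = 277000000 bits (34625000 bytes)


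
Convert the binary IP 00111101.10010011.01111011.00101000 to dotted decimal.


00111101 = 61
10010011 = 147
01111011 = 123
00101000 = 40
IP: 61.147.123.40


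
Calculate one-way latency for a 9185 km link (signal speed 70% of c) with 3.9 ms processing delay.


Speed = 0.7 * 3e5 km/s = 210000 km/s
Propagation delay = 9185 / 210000 = 0.0437 s = 43.7381 ms
Processing delay = 3.9 ms
Total one-way latency = 47.6381 ms


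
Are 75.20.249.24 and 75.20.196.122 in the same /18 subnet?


Mask: 255.255.192.0
75.20.249.24 AND mask = 75.20.192.0
75.20.196.122 AND mask = 75.20.192.0
Yes, same subnet (75.20.192.0)


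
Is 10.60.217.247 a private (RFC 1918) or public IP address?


RFC 1918 private ranges:
  10.0.0.0/8 (10.0.0.0 - 10.255.255.255)
  172.16.0.0/12 (172.16.0.0 - 172.31.255.255)
  192.168.0.0/16 (192.168.0.0 - 192.168.255.255)
Private (in 10.0.0.0/8)


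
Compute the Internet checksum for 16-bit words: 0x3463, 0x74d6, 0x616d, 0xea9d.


Sum all words (with carry folding):
+ 0x3463 = 0x3463
+ 0x74d6 = 0xa939
+ 0x616d = 0x0aa7
+ 0xea9d = 0xf544
One's complement: ~0xf544
Checksum = 0x0abb


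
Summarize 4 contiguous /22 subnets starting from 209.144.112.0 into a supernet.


Original prefix: /22
Number of subnets: 4 = 2^2
New prefix = 22 - 2 = 20
Supernet: 209.144.112.0/20


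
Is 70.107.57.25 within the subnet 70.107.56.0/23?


Subnet network: 70.107.56.0
Test IP AND mask: 70.107.56.0
Yes, 70.107.57.25 is in 70.107.56.0/23


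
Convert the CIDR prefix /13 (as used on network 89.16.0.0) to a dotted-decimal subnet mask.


/13 means 13 network bits, 19 host bits
Binary: 11111111111110000000000000000000
Mask: 255.248.0.0


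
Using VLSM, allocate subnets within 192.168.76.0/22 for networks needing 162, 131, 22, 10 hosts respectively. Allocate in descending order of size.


162 hosts -> /24 (254 usable): 192.168.76.0/24
131 hosts -> /24 (254 usable): 192.168.77.0/24
22 hosts -> /27 (30 usable): 192.168.78.0/27
10 hosts -> /28 (14 usable): 192.168.78.32/28
Allocation: 192.168.76.0/24 (162 hosts, 254 usable); 192.168.77.0/24 (131 hosts, 254 usable); 192.168.78.0/27 (22 hosts, 30 usable); 192.168.78.32/28 (10 hosts, 14 usable)


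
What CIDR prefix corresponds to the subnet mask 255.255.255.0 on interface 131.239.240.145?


Binary: 11111111.11111111.11111111.00000000
Count leading 1s
Prefix: /24


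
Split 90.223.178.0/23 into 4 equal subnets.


New prefix = 23 + 2 = 25
Each subnet has 128 addresses
  90.223.178.0/25
  90.223.178.128/25
  90.223.179.0/25
  90.223.179.128/25
Subnets: 90.223.178.0/25, 90.223.178.128/25, 90.223.179.0/25, 90.223.179.128/25


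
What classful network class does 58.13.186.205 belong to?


First octet: 58
Binary: 00111010
0xxxxxxx -> Class A (1-126)
Class A, default mask 255.0.0.0 (/8)


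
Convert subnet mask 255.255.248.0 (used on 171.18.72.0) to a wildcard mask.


Subnet mask: 255.255.248.0
Wildcard = 255.255.255.255 - subnet mask
255 - 255 = 0
255 - 255 = 0
255 - 248 = 7
255 - 0 = 255
Wildcard: 0.0.7.255


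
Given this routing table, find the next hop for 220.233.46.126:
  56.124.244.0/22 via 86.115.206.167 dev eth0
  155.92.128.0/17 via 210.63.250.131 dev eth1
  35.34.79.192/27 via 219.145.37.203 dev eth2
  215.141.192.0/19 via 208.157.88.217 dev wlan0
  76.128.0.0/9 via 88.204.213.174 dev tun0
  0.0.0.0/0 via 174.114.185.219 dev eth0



Longest prefix match for 220.233.46.126:
  /22 56.124.244.0: no
  /17 155.92.128.0: no
  /27 35.34.79.192: no
  /19 215.141.192.0: no
  /9 76.128.0.0: no
  /0 0.0.0.0: MATCH
Selected: next-hop 174.114.185.219 via eth0 (matched /0)


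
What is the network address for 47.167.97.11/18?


IP:   00101111.10100111.01100001.00001011
Mask: 11111111.11111111.11000000.00000000
AND operation:
Net:  00101111.10100111.01000000.00000000
Network: 47.167.64.0/18


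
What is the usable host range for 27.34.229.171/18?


Network: 27.34.192.0
Broadcast: 27.34.255.255
First usable = network + 1
Last usable = broadcast - 1
Range: 27.34.192.1 to 27.34.255.254


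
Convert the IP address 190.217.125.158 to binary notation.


190 = 10111110
217 = 11011001
125 = 01111101
158 = 10011110
Binary: 10111110.11011001.01111101.10011110


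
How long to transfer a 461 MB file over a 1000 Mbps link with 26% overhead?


Effective throughput = 1000 * (1 - 26/100) = 740 Mbps
File size in Mb = 461 * 8 = 3688 Mb
Time = 3688 / 740
Time = 4.9838 seconds


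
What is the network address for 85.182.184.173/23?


IP:   01010101.10110110.10111000.10101101
Mask: 11111111.11111111.11111110.00000000
AND operation:
Net:  01010101.10110110.10111000.00000000
Network: 85.182.184.0/23


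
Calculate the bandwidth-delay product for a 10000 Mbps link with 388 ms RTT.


BDP = bandwidth * RTT
= 10000 Mbps * 388 ms
= 10000 * 1e6 * 388 / 1000 bits
= 3880000000 bits
= 485000000 bytes
= 473632.8125 KB
BDP = 3880000000 bits (485000000 bytes)


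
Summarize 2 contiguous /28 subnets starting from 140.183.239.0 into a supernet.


Original prefix: /28
Number of subnets: 2 = 2^1
New prefix = 28 - 1 = 27
Supernet: 140.183.239.0/27


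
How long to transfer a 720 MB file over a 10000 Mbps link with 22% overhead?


Effective throughput = 10000 * (1 - 22/100) = 7800 Mbps
File size in Mb = 720 * 8 = 5760 Mb
Time = 5760 / 7800
Time = 0.7385 seconds


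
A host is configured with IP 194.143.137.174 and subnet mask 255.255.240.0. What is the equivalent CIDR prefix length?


Binary: 11111111.11111111.11110000.00000000
Count leading 1s
Prefix: /20


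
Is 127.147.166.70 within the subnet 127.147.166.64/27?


Subnet network: 127.147.166.64
Test IP AND mask: 127.147.166.64
Yes, 127.147.166.70 is in 127.147.166.64/27


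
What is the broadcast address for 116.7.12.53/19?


Network: 116.7.0.0/19
Host bits = 13
Set all host bits to 1:
Broadcast: 116.7.31.255


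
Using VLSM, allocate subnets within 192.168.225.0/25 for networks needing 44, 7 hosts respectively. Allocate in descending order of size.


44 hosts -> /26 (62 usable): 192.168.225.0/26
7 hosts -> /28 (14 usable): 192.168.225.64/28
Allocation: 192.168.225.0/26 (44 hosts, 62 usable); 192.168.225.64/28 (7 hosts, 14 usable)


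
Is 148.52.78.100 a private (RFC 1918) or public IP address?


RFC 1918 private ranges:
  10.0.0.0/8 (10.0.0.0 - 10.255.255.255)
  172.16.0.0/12 (172.16.0.0 - 172.31.255.255)
  192.168.0.0/16 (192.168.0.0 - 192.168.255.255)
Public (not in any RFC 1918 range)


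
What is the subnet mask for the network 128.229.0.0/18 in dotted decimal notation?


/18 means 18 network bits, 14 host bits
Binary: 11111111111111111100000000000000
Mask: 255.255.192.0


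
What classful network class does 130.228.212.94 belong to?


First octet: 130
Binary: 10000010
10xxxxxx -> Class B (128-191)
Class B, default mask 255.255.0.0 (/16)


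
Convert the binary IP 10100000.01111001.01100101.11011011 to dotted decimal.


10100000 = 160
01111001 = 121
01100101 = 101
11011011 = 219
IP: 160.121.101.219


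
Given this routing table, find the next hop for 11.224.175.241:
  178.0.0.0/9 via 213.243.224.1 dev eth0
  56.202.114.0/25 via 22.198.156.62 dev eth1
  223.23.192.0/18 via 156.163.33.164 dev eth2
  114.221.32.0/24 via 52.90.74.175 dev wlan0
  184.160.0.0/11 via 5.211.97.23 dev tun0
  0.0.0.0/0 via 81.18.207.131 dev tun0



Longest prefix match for 11.224.175.241:
  /9 178.0.0.0: no
  /25 56.202.114.0: no
  /18 223.23.192.0: no
  /24 114.221.32.0: no
  /11 184.160.0.0: no
  /0 0.0.0.0: MATCH
Selected: next-hop 81.18.207.131 via tun0 (matched /0)


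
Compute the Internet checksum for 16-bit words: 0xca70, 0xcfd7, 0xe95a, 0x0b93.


Sum all words (with carry folding):
+ 0xca70 = 0xca70
+ 0xcfd7 = 0x9a48
+ 0xe95a = 0x83a3
+ 0x0b93 = 0x8f36
One's complement: ~0x8f36
Checksum = 0x70c9


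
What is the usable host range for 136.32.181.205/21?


Network: 136.32.176.0
Broadcast: 136.32.183.255
First usable = network + 1
Last usable = broadcast - 1
Range: 136.32.176.1 to 136.32.183.254


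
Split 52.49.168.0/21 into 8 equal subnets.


New prefix = 21 + 3 = 24
Each subnet has 256 addresses
  52.49.168.0/24
  52.49.169.0/24
  52.49.170.0/24
  52.49.171.0/24
  52.49.172.0/24
  52.49.173.0/24
  52.49.174.0/24
  52.49.175.0/24
Subnets: 52.49.168.0/24, 52.49.169.0/24, 52.49.170.0/24, 52.49.171.0/24, 52.49.172.0/24, 52.49.173.0/24, 52.49.174.0/24, 52.49.175.0/24


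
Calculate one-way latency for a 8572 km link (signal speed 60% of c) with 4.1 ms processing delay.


Speed = 0.6 * 3e5 km/s = 180000 km/s
Propagation delay = 8572 / 180000 = 0.0476 s = 47.6222 ms
Processing delay = 4.1 ms
Total one-way latency = 51.7222 ms


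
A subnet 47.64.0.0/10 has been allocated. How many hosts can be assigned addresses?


Host bits = 32 - 10 = 22
Total addresses = 2^22 = 4194304
Usable = total - 2 (network and broadcast)
Usable hosts: 4194302


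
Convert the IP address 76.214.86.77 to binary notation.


76 = 01001100
214 = 11010110
86 = 01010110
77 = 01001101
Binary: 01001100.11010110.01010110.01001101


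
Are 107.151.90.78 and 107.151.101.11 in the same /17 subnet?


Mask: 255.255.128.0
107.151.90.78 AND mask = 107.151.0.0
107.151.101.11 AND mask = 107.151.0.0
Yes, same subnet (107.151.0.0)


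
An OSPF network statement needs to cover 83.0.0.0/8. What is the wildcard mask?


Subnet mask: 255.0.0.0
Wildcard = 255.255.255.255 - subnet mask
255 - 255 = 0
255 - 0 = 255
255 - 0 = 255
255 - 0 = 255
Wildcard: 0.255.255.255


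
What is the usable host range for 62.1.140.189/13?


Network: 62.0.0.0
Broadcast: 62.7.255.255
First usable = network + 1
Last usable = broadcast - 1
Range: 62.0.0.1 to 62.7.255.254


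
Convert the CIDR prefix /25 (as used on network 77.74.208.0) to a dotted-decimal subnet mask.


/25 means 25 network bits, 7 host bits
Binary: 11111111111111111111111110000000
Mask: 255.255.255.128


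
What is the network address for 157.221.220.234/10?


IP:   10011101.11011101.11011100.11101010
Mask: 11111111.11000000.00000000.00000000
AND operation:
Net:  10011101.11000000.00000000.00000000
Network: 157.192.0.0/10


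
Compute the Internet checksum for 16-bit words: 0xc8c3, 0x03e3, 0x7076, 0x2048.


Sum all words (with carry folding):
+ 0xc8c3 = 0xc8c3
+ 0x03e3 = 0xcca6
+ 0x7076 = 0x3d1d
+ 0x2048 = 0x5d65
One's complement: ~0x5d65
Checksum = 0xa29a


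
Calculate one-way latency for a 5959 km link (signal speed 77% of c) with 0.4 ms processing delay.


Speed = 0.77 * 3e5 km/s = 231000 km/s
Propagation delay = 5959 / 231000 = 0.0258 s = 25.7965 ms
Processing delay = 0.4 ms
Total one-way latency = 26.1965 ms


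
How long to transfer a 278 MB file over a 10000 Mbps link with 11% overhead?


Effective throughput = 10000 * (1 - 11/100) = 8900 Mbps
File size in Mb = 278 * 8 = 2224 Mb
Time = 2224 / 8900
Time = 0.2499 seconds


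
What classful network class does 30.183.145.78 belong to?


First octet: 30
Binary: 00011110
0xxxxxxx -> Class A (1-126)
Class A, default mask 255.0.0.0 (/8)


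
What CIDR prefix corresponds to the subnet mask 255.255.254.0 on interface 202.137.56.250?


Binary: 11111111.11111111.11111110.00000000
Count leading 1s
Prefix: /23


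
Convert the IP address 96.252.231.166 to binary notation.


96 = 01100000
252 = 11111100
231 = 11100111
166 = 10100110
Binary: 01100000.11111100.11100111.10100110


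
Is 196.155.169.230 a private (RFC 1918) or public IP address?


RFC 1918 private ranges:
  10.0.0.0/8 (10.0.0.0 - 10.255.255.255)
  172.16.0.0/12 (172.16.0.0 - 172.31.255.255)
  192.168.0.0/16 (192.168.0.0 - 192.168.255.255)
Public (not in any RFC 1918 range)


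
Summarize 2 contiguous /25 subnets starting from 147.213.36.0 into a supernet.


Original prefix: /25
Number of subnets: 2 = 2^1
New prefix = 25 - 1 = 24
Supernet: 147.213.36.0/24


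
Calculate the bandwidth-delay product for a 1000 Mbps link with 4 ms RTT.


BDP = bandwidth * RTT
= 1000 Mbps * 4 ms
= 1000 * 1e6 * 4 / 1000 bits
= 4000000 bits
= 500000 bytes
= 488.2812 KB
BDP = 4000000 bits (500000 bytes)


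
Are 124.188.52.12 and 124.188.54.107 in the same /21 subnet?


Mask: 255.255.248.0
124.188.52.12 AND mask = 124.188.48.0
124.188.54.107 AND mask = 124.188.48.0
Yes, same subnet (124.188.48.0)


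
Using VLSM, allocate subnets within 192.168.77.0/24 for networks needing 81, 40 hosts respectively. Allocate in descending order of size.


81 hosts -> /25 (126 usable): 192.168.77.0/25
40 hosts -> /26 (62 usable): 192.168.77.128/26
Allocation: 192.168.77.0/25 (81 hosts, 126 usable); 192.168.77.128/26 (40 hosts, 62 usable)


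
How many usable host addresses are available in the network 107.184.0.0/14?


Host bits = 32 - 14 = 18
Total addresses = 2^18 = 262144
Usable = total - 2 (network and broadcast)
Usable hosts: 262142


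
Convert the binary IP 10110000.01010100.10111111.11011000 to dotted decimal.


10110000 = 176
01010100 = 84
10111111 = 191
11011000 = 216
IP: 176.84.191.216


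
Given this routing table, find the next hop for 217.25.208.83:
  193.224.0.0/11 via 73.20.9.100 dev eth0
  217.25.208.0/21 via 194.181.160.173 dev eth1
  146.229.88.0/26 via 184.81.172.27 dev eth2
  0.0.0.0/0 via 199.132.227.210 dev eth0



Longest prefix match for 217.25.208.83:
  /11 193.224.0.0: no
  /21 217.25.208.0: MATCH
  /26 146.229.88.0: no
  /0 0.0.0.0: MATCH
Selected: next-hop 194.181.160.173 via eth1 (matched /21)


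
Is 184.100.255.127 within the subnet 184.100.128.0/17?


Subnet network: 184.100.128.0
Test IP AND mask: 184.100.128.0
Yes, 184.100.255.127 is in 184.100.128.0/17


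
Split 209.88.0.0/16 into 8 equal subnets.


New prefix = 16 + 3 = 19
Each subnet has 8192 addresses
  209.88.0.0/19
  209.88.32.0/19
  209.88.64.0/19
  209.88.96.0/19
  209.88.128.0/19
  209.88.160.0/19
  209.88.192.0/19
  209.88.224.0/19
Subnets: 209.88.0.0/19, 209.88.32.0/19, 209.88.64.0/19, 209.88.96.0/19, 209.88.128.0/19, 209.88.160.0/19, 209.88.192.0/19, 209.88.224.0/19


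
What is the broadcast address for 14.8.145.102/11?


Network: 14.0.0.0/11
Host bits = 21
Set all host bits to 1:
Broadcast: 14.31.255.255


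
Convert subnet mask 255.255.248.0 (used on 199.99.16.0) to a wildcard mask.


Subnet mask: 255.255.248.0
Wildcard = 255.255.255.255 - subnet mask
255 - 255 = 0
255 - 255 = 0
255 - 248 = 7
255 - 0 = 255
Wildcard: 0.0.7.255


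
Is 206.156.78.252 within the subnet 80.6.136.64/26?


Subnet network: 80.6.136.64
Test IP AND mask: 206.156.78.192
No, 206.156.78.252 is not in 80.6.136.64/26


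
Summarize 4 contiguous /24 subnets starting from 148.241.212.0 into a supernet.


Original prefix: /24
Number of subnets: 4 = 2^2
New prefix = 24 - 2 = 22
Supernet: 148.241.212.0/22


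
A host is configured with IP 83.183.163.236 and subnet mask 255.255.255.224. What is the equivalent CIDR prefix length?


Binary: 11111111.11111111.11111111.11100000
Count leading 1s
Prefix: /27


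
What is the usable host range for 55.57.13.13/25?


Network: 55.57.13.0
Broadcast: 55.57.13.127
First usable = network + 1
Last usable = broadcast - 1
Range: 55.57.13.1 to 55.57.13.126


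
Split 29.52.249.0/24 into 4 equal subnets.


New prefix = 24 + 2 = 26
Each subnet has 64 addresses
  29.52.249.0/26
  29.52.249.64/26
  29.52.249.128/26
  29.52.249.192/26
Subnets: 29.52.249.0/26, 29.52.249.64/26, 29.52.249.128/26, 29.52.249.192/26


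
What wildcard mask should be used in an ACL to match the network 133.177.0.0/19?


Subnet mask: 255.255.224.0
Wildcard = 255.255.255.255 - subnet mask
255 - 255 = 0
255 - 255 = 0
255 - 224 = 31
255 - 0 = 255
Wildcard: 0.0.31.255


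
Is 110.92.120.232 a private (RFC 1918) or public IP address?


RFC 1918 private ranges:
  10.0.0.0/8 (10.0.0.0 - 10.255.255.255)
  172.16.0.0/12 (172.16.0.0 - 172.31.255.255)
  192.168.0.0/16 (192.168.0.0 - 192.168.255.255)
Public (not in any RFC 1918 range)


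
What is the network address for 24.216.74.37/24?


IP:   00011000.11011000.01001010.00100101
Mask: 11111111.11111111.11111111.00000000
AND operation:
Net:  00011000.11011000.01001010.00000000
Network: 24.216.74.0/24


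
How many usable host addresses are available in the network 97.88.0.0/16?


Host bits = 32 - 16 = 16
Total addresses = 2^16 = 65536
Usable = total - 2 (network and broadcast)
Usable hosts: 65534


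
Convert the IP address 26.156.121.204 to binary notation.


26 = 00011010
156 = 10011100
121 = 01111001
204 = 11001100
Binary: 00011010.10011100.01111001.11001100


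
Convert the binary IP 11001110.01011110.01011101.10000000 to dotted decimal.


11001110 = 206
01011110 = 94
01011101 = 93
10000000 = 128
IP: 206.94.93.128


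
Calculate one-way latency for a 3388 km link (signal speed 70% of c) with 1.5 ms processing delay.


Speed = 0.7 * 3e5 km/s = 210000 km/s
Propagation delay = 3388 / 210000 = 0.0161 s = 16.1333 ms
Processing delay = 1.5 ms
Total one-way latency = 17.6333 ms


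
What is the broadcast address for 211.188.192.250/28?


Network: 211.188.192.240/28
Host bits = 4
Set all host bits to 1:
Broadcast: 211.188.192.255


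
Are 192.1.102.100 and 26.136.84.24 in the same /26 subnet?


Mask: 255.255.255.192
192.1.102.100 AND mask = 192.1.102.64
26.136.84.24 AND mask = 26.136.84.0
No, different subnets (192.1.102.64 vs 26.136.84.0)


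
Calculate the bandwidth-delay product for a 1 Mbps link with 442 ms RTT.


BDP = bandwidth * RTT
= 1 Mbps * 442 ms
= 1 * 1e6 * 442 / 1000 bits
= 442000 bits
= 55250 bytes
= 53.9551 KB
BDP = 442000 bits (55250 bytes)


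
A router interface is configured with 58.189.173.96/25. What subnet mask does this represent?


/25 means 25 network bits, 7 host bits
Binary: 11111111111111111111111110000000
Mask: 255.255.255.128


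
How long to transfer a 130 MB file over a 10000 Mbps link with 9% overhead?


Effective throughput = 10000 * (1 - 9/100) = 9100 Mbps
File size in Mb = 130 * 8 = 1040 Mb
Time = 1040 / 9100
Time = 0.1143 seconds


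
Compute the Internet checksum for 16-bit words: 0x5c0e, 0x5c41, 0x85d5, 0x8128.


Sum all words (with carry folding):
+ 0x5c0e = 0x5c0e
+ 0x5c41 = 0xb84f
+ 0x85d5 = 0x3e25
+ 0x8128 = 0xbf4d
One's complement: ~0xbf4d
Checksum = 0x40b2


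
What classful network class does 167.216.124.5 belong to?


First octet: 167
Binary: 10100111
10xxxxxx -> Class B (128-191)
Class B, default mask 255.255.0.0 (/16)


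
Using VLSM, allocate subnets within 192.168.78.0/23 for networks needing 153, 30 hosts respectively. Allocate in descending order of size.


153 hosts -> /24 (254 usable): 192.168.78.0/24
30 hosts -> /27 (30 usable): 192.168.79.0/27
Allocation: 192.168.78.0/24 (153 hosts, 254 usable); 192.168.79.0/27 (30 hosts, 30 usable)


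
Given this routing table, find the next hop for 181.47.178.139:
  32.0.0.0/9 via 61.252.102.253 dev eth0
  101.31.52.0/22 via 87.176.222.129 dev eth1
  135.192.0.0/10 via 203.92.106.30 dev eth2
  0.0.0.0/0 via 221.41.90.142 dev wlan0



Longest prefix match for 181.47.178.139:
  /9 32.0.0.0: no
  /22 101.31.52.0: no
  /10 135.192.0.0: no
  /0 0.0.0.0: MATCH
Selected: next-hop 221.41.90.142 via wlan0 (matched /0)


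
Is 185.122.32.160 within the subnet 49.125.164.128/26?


Subnet network: 49.125.164.128
Test IP AND mask: 185.122.32.128
No, 185.122.32.160 is not in 49.125.164.128/26


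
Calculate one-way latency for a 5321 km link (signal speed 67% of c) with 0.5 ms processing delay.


Speed = 0.67 * 3e5 km/s = 201000 km/s
Propagation delay = 5321 / 201000 = 0.0265 s = 26.4726 ms
Processing delay = 0.5 ms
Total one-way latency = 26.9726 ms


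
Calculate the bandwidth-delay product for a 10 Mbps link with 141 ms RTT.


BDP = bandwidth * RTT
= 10 Mbps * 141 ms
= 10 * 1e6 * 141 / 1000 bits
= 1410000 bits
= 176250 bytes
= 172.1191 KB
BDP = 1410000 bits (176250 bytes)


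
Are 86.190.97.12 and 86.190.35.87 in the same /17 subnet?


Mask: 255.255.128.0
86.190.97.12 AND mask = 86.190.0.0
86.190.35.87 AND mask = 86.190.0.0
Yes, same subnet (86.190.0.0)


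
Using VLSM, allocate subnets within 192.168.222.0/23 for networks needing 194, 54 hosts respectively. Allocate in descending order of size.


194 hosts -> /24 (254 usable): 192.168.222.0/24
54 hosts -> /26 (62 usable): 192.168.223.0/26
Allocation: 192.168.222.0/24 (194 hosts, 254 usable); 192.168.223.0/26 (54 hosts, 62 usable)


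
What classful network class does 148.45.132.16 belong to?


First octet: 148
Binary: 10010100
10xxxxxx -> Class B (128-191)
Class B, default mask 255.255.0.0 (/16)


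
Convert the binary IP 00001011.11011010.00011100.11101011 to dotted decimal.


00001011 = 11
11011010 = 218
00011100 = 28
11101011 = 235
IP: 11.218.28.235


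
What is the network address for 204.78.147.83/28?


IP:   11001100.01001110.10010011.01010011
Mask: 11111111.11111111.11111111.11110000
AND operation:
Net:  11001100.01001110.10010011.01010000
Network: 204.78.147.80/28


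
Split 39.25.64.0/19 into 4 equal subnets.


New prefix = 19 + 2 = 21
Each subnet has 2048 addresses
  39.25.64.0/21
  39.25.72.0/21
  39.25.80.0/21
  39.25.88.0/21
Subnets: 39.25.64.0/21, 39.25.72.0/21, 39.25.80.0/21, 39.25.88.0/21


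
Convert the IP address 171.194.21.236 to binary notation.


171 = 10101011
194 = 11000010
21 = 00010101
236 = 11101100
Binary: 10101011.11000010.00010101.11101100


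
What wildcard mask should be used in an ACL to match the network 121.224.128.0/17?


Subnet mask: 255.255.128.0
Wildcard = 255.255.255.255 - subnet mask
255 - 255 = 0
255 - 255 = 0
255 - 128 = 127
255 - 0 = 255
Wildcard: 0.0.127.255


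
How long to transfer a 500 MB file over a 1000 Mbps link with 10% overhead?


Effective throughput = 1000 * (1 - 10/100) = 900 Mbps
File size in Mb = 500 * 8 = 4000 Mb
Time = 4000 / 900
Time = 4.4444 seconds


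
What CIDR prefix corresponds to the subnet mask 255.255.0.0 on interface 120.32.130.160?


Binary: 11111111.11111111.00000000.00000000
Count leading 1s
Prefix: /16


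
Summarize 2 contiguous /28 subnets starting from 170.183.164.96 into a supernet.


Original prefix: /28
Number of subnets: 2 = 2^1
New prefix = 28 - 1 = 27
Supernet: 170.183.164.96/27


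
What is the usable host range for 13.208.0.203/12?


Network: 13.208.0.0
Broadcast: 13.223.255.255
First usable = network + 1
Last usable = broadcast - 1
Range: 13.208.0.1 to 13.223.255.254


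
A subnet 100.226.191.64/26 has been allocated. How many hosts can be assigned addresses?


Host bits = 32 - 26 = 6
Total addresses = 2^6 = 64
Usable = total - 2 (network and broadcast)
Usable hosts: 62


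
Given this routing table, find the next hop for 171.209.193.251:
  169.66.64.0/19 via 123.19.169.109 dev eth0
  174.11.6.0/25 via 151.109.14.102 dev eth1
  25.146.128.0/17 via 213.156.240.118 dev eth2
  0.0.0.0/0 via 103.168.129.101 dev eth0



Longest prefix match for 171.209.193.251:
  /19 169.66.64.0: no
  /25 174.11.6.0: no
  /17 25.146.128.0: no
  /0 0.0.0.0: MATCH
Selected: next-hop 103.168.129.101 via eth0 (matched /0)


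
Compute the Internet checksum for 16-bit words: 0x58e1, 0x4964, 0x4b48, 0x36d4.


Sum all words (with carry folding):
+ 0x58e1 = 0x58e1
+ 0x4964 = 0xa245
+ 0x4b48 = 0xed8d
+ 0x36d4 = 0x2462
One's complement: ~0x2462
Checksum = 0xdb9d


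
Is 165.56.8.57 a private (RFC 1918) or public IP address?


RFC 1918 private ranges:
  10.0.0.0/8 (10.0.0.0 - 10.255.255.255)
  172.16.0.0/12 (172.16.0.0 - 172.31.255.255)
  192.168.0.0/16 (192.168.0.0 - 192.168.255.255)
Public (not in any RFC 1918 range)


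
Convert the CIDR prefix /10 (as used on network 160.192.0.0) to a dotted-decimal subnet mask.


/10 means 10 network bits, 22 host bits
Binary: 11111111110000000000000000000000
Mask: 255.192.0.0


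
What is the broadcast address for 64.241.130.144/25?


Network: 64.241.130.128/25
Host bits = 7
Set all host bits to 1:
Broadcast: 64.241.130.255


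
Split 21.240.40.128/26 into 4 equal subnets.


New prefix = 26 + 2 = 28
Each subnet has 16 addresses
  21.240.40.128/28
  21.240.40.144/28
  21.240.40.160/28
  21.240.40.176/28
Subnets: 21.240.40.128/28, 21.240.40.144/28, 21.240.40.160/28, 21.240.40.176/28


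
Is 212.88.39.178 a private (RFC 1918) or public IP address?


RFC 1918 private ranges:
  10.0.0.0/8 (10.0.0.0 - 10.255.255.255)
  172.16.0.0/12 (172.16.0.0 - 172.31.255.255)
  192.168.0.0/16 (192.168.0.0 - 192.168.255.255)
Public (not in any RFC 1918 range)


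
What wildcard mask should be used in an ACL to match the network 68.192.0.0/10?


Subnet mask: 255.192.0.0
Wildcard = 255.255.255.255 - subnet mask
255 - 255 = 0
255 - 192 = 63
255 - 0 = 255
255 - 0 = 255
Wildcard: 0.63.255.255


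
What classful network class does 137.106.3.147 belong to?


First octet: 137
Binary: 10001001
10xxxxxx -> Class B (128-191)
Class B, default mask 255.255.0.0 (/16)


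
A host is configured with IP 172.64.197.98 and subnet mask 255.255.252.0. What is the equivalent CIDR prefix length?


Binary: 11111111.11111111.11111100.00000000
Count leading 1s
Prefix: /22


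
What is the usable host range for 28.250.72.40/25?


Network: 28.250.72.0
Broadcast: 28.250.72.127
First usable = network + 1
Last usable = broadcast - 1
Range: 28.250.72.1 to 28.250.72.126


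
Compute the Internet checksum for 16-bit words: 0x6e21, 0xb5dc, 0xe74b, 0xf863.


Sum all words (with carry folding):
+ 0x6e21 = 0x6e21
+ 0xb5dc = 0x23fe
+ 0xe74b = 0x0b4a
+ 0xf863 = 0x03ae
One's complement: ~0x03ae
Checksum = 0xfc51


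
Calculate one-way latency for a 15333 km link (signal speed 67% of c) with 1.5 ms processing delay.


Speed = 0.67 * 3e5 km/s = 201000 km/s
Propagation delay = 15333 / 201000 = 0.0763 s = 76.2836 ms
Processing delay = 1.5 ms
Total one-way latency = 77.7836 ms


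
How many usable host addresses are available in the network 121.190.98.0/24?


Host bits = 32 - 24 = 8
Total addresses = 2^8 = 256
Usable = total - 2 (network and broadcast)
Usable hosts: 254


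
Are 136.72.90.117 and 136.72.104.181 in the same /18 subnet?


Mask: 255.255.192.0
136.72.90.117 AND mask = 136.72.64.0
136.72.104.181 AND mask = 136.72.64.0
Yes, same subnet (136.72.64.0)


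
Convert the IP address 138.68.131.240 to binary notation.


138 = 10001010
68 = 01000100
131 = 10000011
240 = 11110000
Binary: 10001010.01000100.10000011.11110000


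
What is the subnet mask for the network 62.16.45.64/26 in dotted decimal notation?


/26 means 26 network bits, 6 host bits
Binary: 11111111111111111111111111000000
Mask: 255.255.255.192


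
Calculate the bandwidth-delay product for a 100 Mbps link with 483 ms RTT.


BDP = bandwidth * RTT
= 100 Mbps * 483 ms
= 100 * 1e6 * 483 / 1000 bits
= 48300000 bits
= 6037500 bytes
= 5895.9961 KB
BDP = 48300000 bits (6037500 bytes)


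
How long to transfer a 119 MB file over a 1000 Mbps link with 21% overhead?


Effective throughput = 1000 * (1 - 21/100) = 790 Mbps
File size in Mb = 119 * 8 = 952 Mb
Time = 952 / 790
Time = 1.2051 seconds


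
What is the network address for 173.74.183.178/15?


IP:   10101101.01001010.10110111.10110010
Mask: 11111111.11111110.00000000.00000000
AND operation:
Net:  10101101.01001010.00000000.00000000
Network: 173.74.0.0/15


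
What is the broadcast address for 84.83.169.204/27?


Network: 84.83.169.192/27
Host bits = 5
Set all host bits to 1:
Broadcast: 84.83.169.223


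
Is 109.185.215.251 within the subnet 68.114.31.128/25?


Subnet network: 68.114.31.128
Test IP AND mask: 109.185.215.128
No, 109.185.215.251 is not in 68.114.31.128/25


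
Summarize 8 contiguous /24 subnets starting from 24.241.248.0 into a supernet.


Original prefix: /24
Number of subnets: 8 = 2^3
New prefix = 24 - 3 = 21
Supernet: 24.241.248.0/21


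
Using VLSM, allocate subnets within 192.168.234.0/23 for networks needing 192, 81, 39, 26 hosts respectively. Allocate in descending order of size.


192 hosts -> /24 (254 usable): 192.168.234.0/24
81 hosts -> /25 (126 usable): 192.168.235.0/25
39 hosts -> /26 (62 usable): 192.168.235.128/26
26 hosts -> /27 (30 usable): 192.168.235.192/27
Allocation: 192.168.234.0/24 (192 hosts, 254 usable); 192.168.235.0/25 (81 hosts, 126 usable); 192.168.235.128/26 (39 hosts, 62 usable); 192.168.235.192/27 (26 hosts, 30 usable)


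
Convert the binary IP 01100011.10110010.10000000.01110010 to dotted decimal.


01100011 = 99
10110010 = 178
10000000 = 128
01110010 = 114
IP: 99.178.128.114


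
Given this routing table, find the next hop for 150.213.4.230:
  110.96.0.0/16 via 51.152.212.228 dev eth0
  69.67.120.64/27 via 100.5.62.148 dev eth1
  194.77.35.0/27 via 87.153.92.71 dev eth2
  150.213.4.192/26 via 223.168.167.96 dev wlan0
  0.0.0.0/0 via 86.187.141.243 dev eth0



Longest prefix match for 150.213.4.230:
  /16 110.96.0.0: no
  /27 69.67.120.64: no
  /27 194.77.35.0: no
  /26 150.213.4.192: MATCH
  /0 0.0.0.0: MATCH
Selected: next-hop 223.168.167.96 via wlan0 (matched /26)


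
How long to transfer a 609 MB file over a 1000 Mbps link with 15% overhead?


Effective throughput = 1000 * (1 - 15/100) = 850 Mbps
File size in Mb = 609 * 8 = 4872 Mb
Time = 4872 / 850
Time = 5.7318 seconds


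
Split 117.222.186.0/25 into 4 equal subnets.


New prefix = 25 + 2 = 27
Each subnet has 32 addresses
  117.222.186.0/27
  117.222.186.32/27
  117.222.186.64/27
  117.222.186.96/27
Subnets: 117.222.186.0/27, 117.222.186.32/27, 117.222.186.64/27, 117.222.186.96/27


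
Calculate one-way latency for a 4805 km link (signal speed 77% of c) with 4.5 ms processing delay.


Speed = 0.77 * 3e5 km/s = 231000 km/s
Propagation delay = 4805 / 231000 = 0.0208 s = 20.8009 ms
Processing delay = 4.5 ms
Total one-way latency = 25.3009 ms


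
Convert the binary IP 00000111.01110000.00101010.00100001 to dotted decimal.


00000111 = 7
01110000 = 112
00101010 = 42
00100001 = 33
IP: 7.112.42.33


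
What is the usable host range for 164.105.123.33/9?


Network: 164.0.0.0
Broadcast: 164.127.255.255
First usable = network + 1
Last usable = broadcast - 1
Range: 164.0.0.1 to 164.127.255.254


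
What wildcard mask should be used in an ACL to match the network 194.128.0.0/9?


Subnet mask: 255.128.0.0
Wildcard = 255.255.255.255 - subnet mask
255 - 255 = 0
255 - 128 = 127
255 - 0 = 255
255 - 0 = 255
Wildcard: 0.127.255.255


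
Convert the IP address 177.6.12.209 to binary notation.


177 = 10110001
6 = 00000110
12 = 00001100
209 = 11010001
Binary: 10110001.00000110.00001100.11010001


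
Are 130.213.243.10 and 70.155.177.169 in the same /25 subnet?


Mask: 255.255.255.128
130.213.243.10 AND mask = 130.213.243.0
70.155.177.169 AND mask = 70.155.177.128
No, different subnets (130.213.243.0 vs 70.155.177.128)


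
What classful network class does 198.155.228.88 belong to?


First octet: 198
Binary: 11000110
110xxxxx -> Class C (192-223)
Class C, default mask 255.255.255.0 (/24)


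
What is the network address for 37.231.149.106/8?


IP:   00100101.11100111.10010101.01101010
Mask: 11111111.00000000.00000000.00000000
AND operation:
Net:  00100101.00000000.00000000.00000000
Network: 37.0.0.0/8


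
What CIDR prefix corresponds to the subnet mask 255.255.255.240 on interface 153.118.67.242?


Binary: 11111111.11111111.11111111.11110000
Count leading 1s
Prefix: /28


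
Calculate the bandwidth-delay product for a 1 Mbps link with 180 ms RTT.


BDP = bandwidth * RTT
= 1 Mbps * 180 ms
= 1 * 1e6 * 180 / 1000 bits
= 180000 bits
= 22500 bytes
= 21.9727 KB
BDP = 180000 bits (22500 bytes)


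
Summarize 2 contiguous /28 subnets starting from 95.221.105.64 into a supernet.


Original prefix: /28
Number of subnets: 2 = 2^1
New prefix = 28 - 1 = 27
Supernet: 95.221.105.64/27


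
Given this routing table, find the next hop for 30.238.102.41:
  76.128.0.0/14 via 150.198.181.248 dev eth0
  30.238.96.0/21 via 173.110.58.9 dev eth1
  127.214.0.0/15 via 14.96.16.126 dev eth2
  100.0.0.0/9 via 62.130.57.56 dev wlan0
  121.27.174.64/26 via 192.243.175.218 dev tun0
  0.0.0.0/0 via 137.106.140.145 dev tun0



Longest prefix match for 30.238.102.41:
  /14 76.128.0.0: no
  /21 30.238.96.0: MATCH
  /15 127.214.0.0: no
  /9 100.0.0.0: no
  /26 121.27.174.64: no
  /0 0.0.0.0: MATCH
Selected: next-hop 173.110.58.9 via eth1 (matched /21)


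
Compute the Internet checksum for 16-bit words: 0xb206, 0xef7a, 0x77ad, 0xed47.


Sum all words (with carry folding):
+ 0xb206 = 0xb206
+ 0xef7a = 0xa181
+ 0x77ad = 0x192f
+ 0xed47 = 0x0677
One's complement: ~0x0677
Checksum = 0xf988


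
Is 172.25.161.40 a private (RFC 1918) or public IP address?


RFC 1918 private ranges:
  10.0.0.0/8 (10.0.0.0 - 10.255.255.255)
  172.16.0.0/12 (172.16.0.0 - 172.31.255.255)
  192.168.0.0/16 (192.168.0.0 - 192.168.255.255)
Private (in 172.16.0.0/12)


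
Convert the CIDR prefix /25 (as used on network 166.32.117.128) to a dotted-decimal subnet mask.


/25 means 25 network bits, 7 host bits
Binary: 11111111111111111111111110000000
Mask: 255.255.255.128


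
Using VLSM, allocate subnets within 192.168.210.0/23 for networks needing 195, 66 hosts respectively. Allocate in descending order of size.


195 hosts -> /24 (254 usable): 192.168.210.0/24
66 hosts -> /25 (126 usable): 192.168.211.0/25
Allocation: 192.168.210.0/24 (195 hosts, 254 usable); 192.168.211.0/25 (66 hosts, 126 usable)


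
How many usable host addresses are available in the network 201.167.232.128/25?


Host bits = 32 - 25 = 7
Total addresses = 2^7 = 128
Usable = total - 2 (network and broadcast)
Usable hosts: 126


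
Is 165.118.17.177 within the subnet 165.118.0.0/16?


Subnet network: 165.118.0.0
Test IP AND mask: 165.118.0.0
Yes, 165.118.17.177 is in 165.118.0.0/16


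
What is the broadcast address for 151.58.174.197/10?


Network: 151.0.0.0/10
Host bits = 22
Set all host bits to 1:
Broadcast: 151.63.255.255


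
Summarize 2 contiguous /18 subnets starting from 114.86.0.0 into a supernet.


Original prefix: /18
Number of subnets: 2 = 2^1
New prefix = 18 - 1 = 17
Supernet: 114.86.0.0/17


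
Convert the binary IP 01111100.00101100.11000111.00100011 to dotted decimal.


01111100 = 124
00101100 = 44
11000111 = 199
00100011 = 35
IP: 124.44.199.35
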